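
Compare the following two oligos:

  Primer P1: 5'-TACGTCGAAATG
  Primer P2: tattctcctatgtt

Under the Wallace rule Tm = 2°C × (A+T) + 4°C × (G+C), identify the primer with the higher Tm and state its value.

Primer P1: A+T=7, G+C=5 → Tm = 2(7)+4(5) = 34°C
Primer P2: A+T=10, G+C=4 → Tm = 2(10)+4(4) = 36°C
34°C vs 36°C → primer P2 is higher.

Primer P2, 36°C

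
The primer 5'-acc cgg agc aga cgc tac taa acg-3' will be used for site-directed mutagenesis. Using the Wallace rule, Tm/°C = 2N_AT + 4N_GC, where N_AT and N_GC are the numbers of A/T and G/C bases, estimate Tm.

C=8, G=6, T=2, A=8
A+T = 10, G+C = 14
Tm = 2(10) + 4(14) = 20 + 56 = 76°C

76°C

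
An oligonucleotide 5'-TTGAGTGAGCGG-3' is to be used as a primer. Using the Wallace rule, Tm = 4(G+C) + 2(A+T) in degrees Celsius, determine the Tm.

Scanning the sequence gives G=6, C=1, A=2, T=3.
So N_AT = 5 and N_GC = 7.
Tm = 2×5 + 4×7 = 38°C

38°C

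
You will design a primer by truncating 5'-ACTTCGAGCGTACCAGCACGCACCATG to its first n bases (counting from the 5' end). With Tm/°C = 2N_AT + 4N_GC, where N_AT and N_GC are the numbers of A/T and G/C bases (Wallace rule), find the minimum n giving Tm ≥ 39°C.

First 12 bases: ACTTCGAGCGTA → Tm = 36°C (< 39°C)
First 13 bases: ACTTCGAGCGTAC → Tm = 40°C (≥ 39°C)
Since every base adds ≥2°C, Tm only increases with n, so the threshold is first crossed at n = 13.

n = 13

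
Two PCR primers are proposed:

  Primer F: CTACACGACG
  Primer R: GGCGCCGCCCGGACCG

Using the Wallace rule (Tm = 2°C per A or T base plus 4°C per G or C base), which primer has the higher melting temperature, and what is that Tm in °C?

Primer F: A+T=4, G+C=6 → Tm = 2(4)+4(6) = 32°C
Primer R: A+T=1, G+C=15 → Tm = 2(1)+4(15) = 62°C
32°C vs 62°C → primer R is higher.

Primer R, 62°C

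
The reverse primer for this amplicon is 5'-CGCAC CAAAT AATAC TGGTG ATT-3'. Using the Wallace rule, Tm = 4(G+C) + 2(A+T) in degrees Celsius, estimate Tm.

A=8, C=5, G=4, T=6
AT pairs contribute 14, GC pairs contribute 9.
Tm = 2(14) + 4(9) = 28 + 36 = 64°C

64°C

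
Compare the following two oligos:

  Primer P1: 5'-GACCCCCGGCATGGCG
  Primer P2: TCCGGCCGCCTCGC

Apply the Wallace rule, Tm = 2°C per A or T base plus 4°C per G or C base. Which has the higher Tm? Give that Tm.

Primer P1: A+T=3, G+C=13 → Tm = 2(3)+4(13) = 58°C
Primer P2: A+T=2, G+C=12 → Tm = 2(2)+4(12) = 52°C
58°C vs 52°C → primer P1 is higher.

Primer P1, 58°C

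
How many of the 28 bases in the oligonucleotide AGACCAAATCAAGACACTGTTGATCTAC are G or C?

11

Counting bases: A=11, C=7, T=6, G=4
Total G or C: 4 + 7 = 11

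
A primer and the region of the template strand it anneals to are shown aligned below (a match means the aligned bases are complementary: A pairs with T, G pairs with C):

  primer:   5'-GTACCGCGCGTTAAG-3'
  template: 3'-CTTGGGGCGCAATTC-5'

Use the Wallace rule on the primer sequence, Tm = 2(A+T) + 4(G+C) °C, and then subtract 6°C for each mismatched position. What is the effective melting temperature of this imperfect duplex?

36°C

Primer base counts: A=3, T=3, G=5, C=4 → A+T=6, G+C=9
Perfect-match Tm = 2(6) + 4(9) = 12 + 36 = 48°C
Mismatches (positions where the bases are not complementary): 2 (at positions 2, 6)
Effective Tm = 48 − 2×6 = 48 − 12 = 36°C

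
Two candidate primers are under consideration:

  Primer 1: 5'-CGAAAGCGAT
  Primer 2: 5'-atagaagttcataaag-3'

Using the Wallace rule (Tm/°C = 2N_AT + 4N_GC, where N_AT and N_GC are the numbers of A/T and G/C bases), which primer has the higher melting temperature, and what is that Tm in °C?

Primer 2, 40°C

Primer 1: A+T=5, G+C=5 → Tm = 2(5)+4(5) = 30°C
Primer 2: A+T=12, G+C=4 → Tm = 2(12)+4(4) = 40°C
30°C vs 40°C → primer 2 is higher.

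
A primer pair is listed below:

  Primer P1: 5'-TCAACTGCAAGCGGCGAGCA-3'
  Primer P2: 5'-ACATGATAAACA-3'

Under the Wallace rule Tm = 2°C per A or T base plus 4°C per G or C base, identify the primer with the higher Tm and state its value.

Primer P1: A+T=8, G+C=12 → Tm = 2(8)+4(12) = 64°C
Primer P2: A+T=9, G+C=3 → Tm = 2(9)+4(3) = 30°C
64°C vs 30°C → primer P1 is higher.

Primer P1, 64°C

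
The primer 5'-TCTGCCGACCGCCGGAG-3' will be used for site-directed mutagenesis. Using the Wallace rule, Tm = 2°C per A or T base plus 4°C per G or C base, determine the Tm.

60°C

Counting bases: A=2, G=6, T=2, C=7
So N_AT = 4 and N_GC = 13.
Tm = 2(4) + 4(13) = 8 + 52 = 60°C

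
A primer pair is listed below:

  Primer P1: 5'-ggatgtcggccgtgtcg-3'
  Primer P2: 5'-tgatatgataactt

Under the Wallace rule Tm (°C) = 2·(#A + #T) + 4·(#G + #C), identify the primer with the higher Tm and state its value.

Primer P1, 58°C

Primer P1: A+T=5, G+C=12 → Tm = 2(5)+4(12) = 58°C
Primer P2: A+T=11, G+C=3 → Tm = 2(11)+4(3) = 34°C
58°C vs 34°C → primer P1 is higher.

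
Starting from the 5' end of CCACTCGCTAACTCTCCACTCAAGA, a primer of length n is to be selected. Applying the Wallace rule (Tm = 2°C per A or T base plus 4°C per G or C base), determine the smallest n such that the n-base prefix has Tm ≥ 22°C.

n = 7

First 6 bases: CCACTC → Tm = 20°C (< 22°C)
First 7 bases: CCACTCG → Tm = 24°C (≥ 22°C)
Since every base adds ≥2°C, Tm only increases with n, so the threshold is first crossed at n = 7.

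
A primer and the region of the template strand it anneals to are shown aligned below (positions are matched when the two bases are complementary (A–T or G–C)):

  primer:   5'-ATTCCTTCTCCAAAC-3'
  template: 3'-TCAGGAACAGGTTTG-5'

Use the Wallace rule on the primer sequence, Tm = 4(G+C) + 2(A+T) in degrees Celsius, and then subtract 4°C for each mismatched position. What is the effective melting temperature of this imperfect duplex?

34°C

Primer base counts: A=4, T=5, G=0, C=6 → A+T=9, G+C=6
Perfect-match Tm = 2(9) + 4(6) = 18 + 24 = 42°C
Mismatches (positions where the bases are not complementary): 2 (at positions 2, 8)
Effective Tm = 42 − 2×4 = 42 − 8 = 34°C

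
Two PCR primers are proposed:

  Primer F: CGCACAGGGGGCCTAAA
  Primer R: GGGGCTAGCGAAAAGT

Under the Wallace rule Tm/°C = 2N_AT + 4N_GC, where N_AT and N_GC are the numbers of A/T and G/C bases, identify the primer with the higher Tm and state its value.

Primer F, 56°C

Primer F: A+T=6, G+C=11 → Tm = 2(6)+4(11) = 56°C
Primer R: A+T=7, G+C=9 → Tm = 2(7)+4(9) = 50°C
56°C vs 50°C → primer F is higher.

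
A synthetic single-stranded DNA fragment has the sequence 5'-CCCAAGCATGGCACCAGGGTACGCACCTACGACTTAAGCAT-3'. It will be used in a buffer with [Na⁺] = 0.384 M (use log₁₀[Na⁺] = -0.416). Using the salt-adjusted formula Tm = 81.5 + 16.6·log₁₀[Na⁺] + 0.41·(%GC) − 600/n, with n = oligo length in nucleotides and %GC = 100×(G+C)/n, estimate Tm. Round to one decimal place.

83.0°C

Length n = 41. Scanning the sequence gives C=14, A=12, G=9, T=6.
G+C = 23, so %GC = 23/41 × 100 = 56.098%
Salt term: 16.6 × (-0.416) = -6.906
GC term: 0.41 × 56.098 = 23; length term: −600/41 = −14.634
Tm = 81.5 + (-6.906) + 23 − 14.634 = 82.96 → 83.0°C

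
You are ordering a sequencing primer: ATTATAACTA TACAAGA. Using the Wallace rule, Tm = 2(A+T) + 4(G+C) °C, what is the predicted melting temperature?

40°C

A=9, T=5, C=2, G=1
A+T = 14, G+C = 3
Tm = 4·3 + 2·14 = 12 + 28 = 40°C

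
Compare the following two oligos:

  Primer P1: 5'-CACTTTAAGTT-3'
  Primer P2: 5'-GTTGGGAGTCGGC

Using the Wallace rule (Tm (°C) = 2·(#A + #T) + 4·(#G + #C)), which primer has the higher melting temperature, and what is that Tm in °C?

Primer P1: A+T=8, G+C=3 → Tm = 2(8)+4(3) = 28°C
Primer P2: A+T=4, G+C=9 → Tm = 2(4)+4(9) = 44°C
28°C vs 44°C → primer P2 is higher.

Primer P2, 44°C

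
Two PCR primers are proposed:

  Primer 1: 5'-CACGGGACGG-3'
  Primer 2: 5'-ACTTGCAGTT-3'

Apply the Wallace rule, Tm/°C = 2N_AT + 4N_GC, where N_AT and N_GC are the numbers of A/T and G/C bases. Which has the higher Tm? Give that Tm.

Primer 1: A+T=2, G+C=8 → Tm = 2(2)+4(8) = 36°C
Primer 2: A+T=6, G+C=4 → Tm = 2(6)+4(4) = 28°C
36°C vs 28°C → primer 1 is higher.

Primer 1, 36°C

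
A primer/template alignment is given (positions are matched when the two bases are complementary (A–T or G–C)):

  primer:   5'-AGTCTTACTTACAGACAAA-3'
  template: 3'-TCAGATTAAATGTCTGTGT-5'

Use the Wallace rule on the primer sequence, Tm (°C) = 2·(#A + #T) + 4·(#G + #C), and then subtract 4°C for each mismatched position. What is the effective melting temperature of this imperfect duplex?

38°C

Primer base counts: A=8, T=5, G=2, C=4 → A+T=13, G+C=6
Perfect-match Tm = 2(13) + 4(6) = 26 + 24 = 50°C
Mismatches (positions where the bases are not complementary): 3 (at positions 6, 8, 18)
Effective Tm = 50 − 3×4 = 50 − 12 = 38°C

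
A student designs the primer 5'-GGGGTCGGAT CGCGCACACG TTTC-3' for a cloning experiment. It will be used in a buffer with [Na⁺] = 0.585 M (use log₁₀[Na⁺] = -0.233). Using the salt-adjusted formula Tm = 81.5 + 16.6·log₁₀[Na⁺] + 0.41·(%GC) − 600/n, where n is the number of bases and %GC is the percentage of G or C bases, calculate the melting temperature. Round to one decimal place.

Length n = 24. Scanning the sequence gives A=3, T=5, G=9, C=7.
G+C = 16, so %GC = 16/24 × 100 = 66.667%
Salt term: 16.6 × (-0.233) = -3.868
GC term: 0.41 × 66.667 = 27.333; length term: −600/24 = −25
Tm = 81.5 + (-3.868) + 27.333 − 25 = 79.965 → 80.0°C

80.0°C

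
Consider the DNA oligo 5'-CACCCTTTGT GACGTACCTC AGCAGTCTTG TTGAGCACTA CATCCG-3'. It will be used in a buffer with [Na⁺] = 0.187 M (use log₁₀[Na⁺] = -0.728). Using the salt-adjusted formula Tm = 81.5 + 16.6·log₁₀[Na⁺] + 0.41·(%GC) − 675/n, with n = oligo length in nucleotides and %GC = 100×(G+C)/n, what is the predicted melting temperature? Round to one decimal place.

Length n = 46. Scanning the sequence gives T=13, G=9, A=9, C=15.
G+C = 24, so %GC = 24/46 × 100 = 52.174%
Salt term: 16.6 × (-0.728) = -12.085
GC term: 0.41 × 52.174 = 21.391; length term: −675/46 = −14.674
Tm = 81.5 + (-12.085) + 21.391 − 14.674 = 76.132 → 76.1°C

76.1°C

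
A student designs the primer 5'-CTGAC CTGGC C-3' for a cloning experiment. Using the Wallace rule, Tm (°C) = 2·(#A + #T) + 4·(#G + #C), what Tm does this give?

Base counts: A=1, C=5, G=3, T=2
AT pairs contribute 3, GC pairs contribute 8.
Tm = 4·8 + 2·3 = 32 + 6 = 38°C

38°C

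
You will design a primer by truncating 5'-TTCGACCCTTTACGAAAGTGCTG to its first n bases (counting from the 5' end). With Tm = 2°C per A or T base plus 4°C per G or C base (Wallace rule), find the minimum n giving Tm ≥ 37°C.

n = 13

First 12 bases: TTCGACCCTTTA → Tm = 34°C (< 37°C)
First 13 bases: TTCGACCCTTTAC → Tm = 38°C (≥ 37°C)
Since every base adds ≥2°C, Tm only increases with n, so the threshold is first crossed at n = 13.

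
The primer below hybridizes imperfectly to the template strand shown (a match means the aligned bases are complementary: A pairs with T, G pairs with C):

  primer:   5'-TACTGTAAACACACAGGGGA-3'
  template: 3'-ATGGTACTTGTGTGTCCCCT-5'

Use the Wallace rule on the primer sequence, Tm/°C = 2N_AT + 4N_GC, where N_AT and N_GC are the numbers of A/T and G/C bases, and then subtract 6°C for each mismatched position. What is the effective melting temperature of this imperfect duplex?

Primer base counts: A=8, T=3, G=5, C=4 → A+T=11, G+C=9
Perfect-match Tm = 2(11) + 4(9) = 22 + 36 = 58°C
Mismatches (positions where the bases are not complementary): 3 (at positions 4, 5, 7)
Effective Tm = 58 − 3×6 = 58 − 18 = 40°C

40°C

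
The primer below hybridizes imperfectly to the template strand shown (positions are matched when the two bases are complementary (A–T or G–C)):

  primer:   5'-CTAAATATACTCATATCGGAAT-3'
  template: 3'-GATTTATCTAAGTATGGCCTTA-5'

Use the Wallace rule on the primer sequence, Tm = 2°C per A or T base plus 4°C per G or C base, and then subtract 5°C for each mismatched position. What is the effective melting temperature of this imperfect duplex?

Primer base counts: A=9, T=7, G=2, C=4 → A+T=16, G+C=6
Perfect-match Tm = 2(16) + 4(6) = 32 + 24 = 56°C
Mismatches (positions where the bases are not complementary): 3 (at positions 8, 10, 16)
Effective Tm = 56 − 3×5 = 56 − 15 = 41°C

41°C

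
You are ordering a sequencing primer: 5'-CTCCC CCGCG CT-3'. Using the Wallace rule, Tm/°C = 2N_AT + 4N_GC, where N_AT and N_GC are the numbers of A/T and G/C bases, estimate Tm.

44°C

A=0, T=2, C=8, G=2
So N_AT = 2 and N_GC = 10.
Tm = 2×2 + 4×10 = 44°C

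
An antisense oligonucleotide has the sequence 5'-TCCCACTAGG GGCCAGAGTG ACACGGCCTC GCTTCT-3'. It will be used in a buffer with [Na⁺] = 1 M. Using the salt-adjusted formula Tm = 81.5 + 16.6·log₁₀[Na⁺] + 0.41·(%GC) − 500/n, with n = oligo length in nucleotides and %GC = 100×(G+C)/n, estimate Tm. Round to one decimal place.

93.8°C

Length n = 36. C=13, A=6, G=10, T=7
G+C = 23, so %GC = 23/36 × 100 = 63.889%
Salt term: 16.6 × (0) = 0
GC term: 0.41 × 63.889 = 26.194; length term: −500/36 = −13.889
Tm = 81.5 + (0) + 26.194 − 13.889 = 93.805 → 93.8°C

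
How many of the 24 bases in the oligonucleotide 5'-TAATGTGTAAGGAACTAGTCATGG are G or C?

Base counts: A=8, T=7, G=7, C=2
Total G or C: 7 + 2 = 9

9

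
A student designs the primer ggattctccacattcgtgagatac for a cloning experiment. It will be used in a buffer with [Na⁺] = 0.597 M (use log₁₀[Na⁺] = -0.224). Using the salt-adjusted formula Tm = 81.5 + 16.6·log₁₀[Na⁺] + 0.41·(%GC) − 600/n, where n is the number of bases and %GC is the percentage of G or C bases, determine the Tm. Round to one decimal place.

Length n = 24. Scanning the sequence gives C=6, T=7, A=6, G=5.
G+C = 11, so %GC = 11/24 × 100 = 45.833%
Salt term: 16.6 × (-0.224) = -3.718
GC term: 0.41 × 45.833 = 18.792; length term: −600/24 = −25
Tm = 81.5 + (-3.718) + 18.792 − 25 = 71.574 → 71.6°C

71.6°C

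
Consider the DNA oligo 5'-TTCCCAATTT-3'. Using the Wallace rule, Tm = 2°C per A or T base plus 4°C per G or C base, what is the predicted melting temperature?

Base counts: G=0, C=3, A=2, T=5
A+T = 7, G+C = 3
Tm = 2×7 + 4×3 = 26°C

26°C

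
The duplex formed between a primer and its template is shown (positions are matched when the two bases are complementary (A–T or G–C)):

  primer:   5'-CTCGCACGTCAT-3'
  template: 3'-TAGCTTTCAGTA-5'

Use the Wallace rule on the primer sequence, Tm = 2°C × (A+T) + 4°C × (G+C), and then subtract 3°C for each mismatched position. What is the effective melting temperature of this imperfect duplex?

Primer base counts: A=2, T=3, G=2, C=5 → A+T=5, G+C=7
Perfect-match Tm = 2(5) + 4(7) = 10 + 28 = 38°C
Mismatches (positions where the bases are not complementary): 3 (at positions 1, 5, 7)
Effective Tm = 38 − 3×3 = 38 − 9 = 29°C

29°C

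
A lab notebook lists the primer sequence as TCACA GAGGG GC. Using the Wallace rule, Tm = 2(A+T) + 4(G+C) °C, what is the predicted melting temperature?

Scanning the sequence gives A=3, G=5, C=3, T=1.
AT pairs contribute 4, GC pairs contribute 8.
Tm = 2×4 + 4×8 = 40°C

40°C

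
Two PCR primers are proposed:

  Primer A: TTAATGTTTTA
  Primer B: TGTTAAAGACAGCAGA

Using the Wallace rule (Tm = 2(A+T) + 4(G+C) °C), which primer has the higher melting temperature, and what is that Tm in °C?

Primer B, 44°C

Primer A: A+T=10, G+C=1 → Tm = 2(10)+4(1) = 24°C
Primer B: A+T=10, G+C=6 → Tm = 2(10)+4(6) = 44°C
24°C vs 44°C → primer B is higher.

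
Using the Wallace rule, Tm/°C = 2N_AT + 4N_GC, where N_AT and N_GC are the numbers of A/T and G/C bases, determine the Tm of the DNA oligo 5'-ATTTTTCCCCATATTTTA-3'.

Scanning the sequence gives C=4, T=10, A=4, G=0.
A+T = 14, G+C = 4
Tm = 2×14 + 4×4 = 44°C

44°C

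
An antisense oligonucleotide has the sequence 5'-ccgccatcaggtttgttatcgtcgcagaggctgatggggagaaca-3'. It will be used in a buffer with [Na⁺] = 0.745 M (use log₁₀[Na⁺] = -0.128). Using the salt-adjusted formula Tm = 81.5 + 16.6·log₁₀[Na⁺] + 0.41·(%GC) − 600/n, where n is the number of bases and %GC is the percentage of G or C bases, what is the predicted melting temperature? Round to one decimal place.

Length n = 45. Counting bases: G=15, T=10, C=10, A=10
G+C = 25, so %GC = 25/45 × 100 = 55.556%
Salt term: 16.6 × (-0.128) = -2.125
GC term: 0.41 × 55.556 = 22.778; length term: −600/45 = −13.333
Tm = 81.5 + (-2.125) + 22.778 − 13.333 = 88.82 → 88.8°C

88.8°C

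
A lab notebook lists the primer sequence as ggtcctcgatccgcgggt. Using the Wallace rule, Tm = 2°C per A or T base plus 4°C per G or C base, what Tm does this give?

C=6, T=4, A=1, G=7
AT pairs contribute 5, GC pairs contribute 13.
Tm = 4·13 + 2·5 = 52 + 10 = 62°C

62°C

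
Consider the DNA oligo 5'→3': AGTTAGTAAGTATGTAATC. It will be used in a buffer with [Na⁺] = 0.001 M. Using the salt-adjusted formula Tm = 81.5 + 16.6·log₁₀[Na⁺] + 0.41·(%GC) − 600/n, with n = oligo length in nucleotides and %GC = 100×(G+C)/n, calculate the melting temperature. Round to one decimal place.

10.9°C

Length n = 19. Scanning the sequence gives T=7, C=1, G=4, A=7.
G+C = 5, so %GC = 5/19 × 100 = 26.316%
Salt term: 16.6 × (-3) = -49.8
GC term: 0.41 × 26.316 = 10.79; length term: −600/19 = −31.579
Tm = 81.5 + (-49.8) + 10.79 − 31.579 = 10.911 → 10.9°C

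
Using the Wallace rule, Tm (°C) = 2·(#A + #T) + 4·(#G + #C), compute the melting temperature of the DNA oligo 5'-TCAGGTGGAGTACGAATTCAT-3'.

Scanning the sequence gives G=6, C=3, T=6, A=6.
AT pairs contribute 12, GC pairs contribute 9.
Tm = 2×12 + 4×9 = 60°C

60°C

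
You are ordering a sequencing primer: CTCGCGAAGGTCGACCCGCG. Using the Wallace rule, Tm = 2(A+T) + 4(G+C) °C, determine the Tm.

Scanning the sequence gives C=8, T=2, G=7, A=3.
A+T = 5, G+C = 15
Tm = 4·15 + 2·5 = 60 + 10 = 70°C

70°C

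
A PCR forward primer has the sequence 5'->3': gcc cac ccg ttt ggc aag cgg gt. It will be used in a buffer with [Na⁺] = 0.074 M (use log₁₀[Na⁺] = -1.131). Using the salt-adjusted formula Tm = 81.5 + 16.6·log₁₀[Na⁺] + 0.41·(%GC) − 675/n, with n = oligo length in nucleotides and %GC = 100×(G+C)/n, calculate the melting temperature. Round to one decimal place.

Length n = 23. T=4, A=3, G=8, C=8
G+C = 16, so %GC = 16/23 × 100 = 69.565%
Salt term: 16.6 × (-1.131) = -18.775
GC term: 0.41 × 69.565 = 28.522; length term: −675/23 = −29.348
Tm = 81.5 + (-18.775) + 28.522 − 29.348 = 61.899 → 61.9°C

61.9°C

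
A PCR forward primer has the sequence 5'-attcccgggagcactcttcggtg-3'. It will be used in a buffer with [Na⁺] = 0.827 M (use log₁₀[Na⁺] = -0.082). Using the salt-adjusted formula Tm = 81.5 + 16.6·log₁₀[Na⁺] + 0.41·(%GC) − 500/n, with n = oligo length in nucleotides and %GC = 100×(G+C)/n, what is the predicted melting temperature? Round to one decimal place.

83.4°C

Length n = 23. Scanning the sequence gives T=6, C=7, G=7, A=3.
G+C = 14, so %GC = 14/23 × 100 = 60.87%
Salt term: 16.6 × (-0.082) = -1.361
GC term: 0.41 × 60.87 = 24.957; length term: −500/23 = −21.739
Tm = 81.5 + (-1.361) + 24.957 − 21.739 = 83.357 → 83.4°C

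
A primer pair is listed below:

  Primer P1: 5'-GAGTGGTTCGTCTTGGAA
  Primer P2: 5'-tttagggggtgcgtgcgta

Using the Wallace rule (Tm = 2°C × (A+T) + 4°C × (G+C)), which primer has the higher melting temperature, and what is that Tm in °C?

Primer P1: A+T=9, G+C=9 → Tm = 2(9)+4(9) = 54°C
Primer P2: A+T=8, G+C=11 → Tm = 2(8)+4(11) = 60°C
54°C vs 60°C → primer P2 is higher.

Primer P2, 60°C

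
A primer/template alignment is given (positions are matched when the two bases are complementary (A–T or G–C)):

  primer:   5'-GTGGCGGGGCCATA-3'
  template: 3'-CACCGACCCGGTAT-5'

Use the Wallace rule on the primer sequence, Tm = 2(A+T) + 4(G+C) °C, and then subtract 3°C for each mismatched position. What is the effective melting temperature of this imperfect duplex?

Primer base counts: A=2, T=2, G=7, C=3 → A+T=4, G+C=10
Perfect-match Tm = 2(4) + 4(10) = 8 + 40 = 48°C
Mismatches (positions where the bases are not complementary): 1 (at position 6)
Effective Tm = 48 − 1×3 = 48 − 3 = 45°C

45°C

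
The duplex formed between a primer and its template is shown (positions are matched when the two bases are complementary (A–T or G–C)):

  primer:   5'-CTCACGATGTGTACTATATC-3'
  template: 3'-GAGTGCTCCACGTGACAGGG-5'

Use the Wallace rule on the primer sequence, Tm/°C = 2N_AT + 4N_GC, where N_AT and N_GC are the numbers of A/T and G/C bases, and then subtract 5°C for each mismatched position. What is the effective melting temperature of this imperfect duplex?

Primer base counts: A=5, T=7, G=3, C=5 → A+T=12, G+C=8
Perfect-match Tm = 2(12) + 4(8) = 24 + 32 = 56°C
Mismatches (positions where the bases are not complementary): 5 (at positions 8, 12, 16, 18, 19)
Effective Tm = 56 − 5×5 = 56 − 25 = 31°C

31°C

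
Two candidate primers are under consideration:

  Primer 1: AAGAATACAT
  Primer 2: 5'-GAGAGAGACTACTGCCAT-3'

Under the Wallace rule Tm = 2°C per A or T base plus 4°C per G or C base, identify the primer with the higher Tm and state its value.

Primer 1: A+T=8, G+C=2 → Tm = 2(8)+4(2) = 24°C
Primer 2: A+T=9, G+C=9 → Tm = 2(9)+4(9) = 54°C
24°C vs 54°C → primer 2 is higher.

Primer 2, 54°C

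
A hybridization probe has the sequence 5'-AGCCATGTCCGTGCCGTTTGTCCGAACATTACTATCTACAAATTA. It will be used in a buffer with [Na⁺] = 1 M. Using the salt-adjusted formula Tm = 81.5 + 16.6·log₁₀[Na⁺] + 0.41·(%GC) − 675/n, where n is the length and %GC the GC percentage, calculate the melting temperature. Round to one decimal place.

Length n = 45. Base counts: C=12, A=12, T=14, G=7
G+C = 19, so %GC = 19/45 × 100 = 42.222%
Salt term: 16.6 × (0) = 0
GC term: 0.41 × 42.222 = 17.311; length term: −675/45 = −15
Tm = 81.5 + (0) + 17.311 − 15 = 83.811 → 83.8°C

83.8°C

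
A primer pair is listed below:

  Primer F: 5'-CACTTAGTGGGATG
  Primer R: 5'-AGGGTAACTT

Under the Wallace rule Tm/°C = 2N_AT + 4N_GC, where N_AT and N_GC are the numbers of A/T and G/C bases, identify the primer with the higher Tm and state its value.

Primer F: A+T=7, G+C=7 → Tm = 2(7)+4(7) = 42°C
Primer R: A+T=6, G+C=4 → Tm = 2(6)+4(4) = 28°C
42°C vs 28°C → primer F is higher.

Primer F, 42°C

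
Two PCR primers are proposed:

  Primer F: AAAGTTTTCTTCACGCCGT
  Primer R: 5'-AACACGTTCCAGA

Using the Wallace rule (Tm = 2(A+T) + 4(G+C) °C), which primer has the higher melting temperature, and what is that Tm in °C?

Primer F: A+T=11, G+C=8 → Tm = 2(11)+4(8) = 54°C
Primer R: A+T=7, G+C=6 → Tm = 2(7)+4(6) = 38°C
54°C vs 38°C → primer F is higher.

Primer F, 54°C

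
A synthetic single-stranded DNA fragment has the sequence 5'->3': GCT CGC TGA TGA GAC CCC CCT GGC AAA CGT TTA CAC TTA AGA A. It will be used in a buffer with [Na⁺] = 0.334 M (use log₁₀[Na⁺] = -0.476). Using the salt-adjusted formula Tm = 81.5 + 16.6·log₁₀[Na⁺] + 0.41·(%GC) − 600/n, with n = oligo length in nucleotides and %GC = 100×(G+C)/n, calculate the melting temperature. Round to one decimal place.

80.6°C

Length n = 43. Counting bases: C=13, G=9, T=9, A=12
G+C = 22, so %GC = 22/43 × 100 = 51.163%
Salt term: 16.6 × (-0.476) = -7.902
GC term: 0.41 × 51.163 = 20.977; length term: −600/43 = −13.953
Tm = 81.5 + (-7.902) + 20.977 − 13.953 = 80.622 → 80.6°C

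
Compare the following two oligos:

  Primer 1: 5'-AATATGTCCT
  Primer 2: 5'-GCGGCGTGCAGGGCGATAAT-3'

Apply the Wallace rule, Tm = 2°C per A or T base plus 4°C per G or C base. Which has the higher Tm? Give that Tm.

Primer 2, 66°C

Primer 1: A+T=7, G+C=3 → Tm = 2(7)+4(3) = 26°C
Primer 2: A+T=7, G+C=13 → Tm = 2(7)+4(13) = 66°C
26°C vs 66°C → primer 2 is higher.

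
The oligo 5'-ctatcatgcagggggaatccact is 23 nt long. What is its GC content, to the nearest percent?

G=6, C=6, A=6, T=5
G+C = 6 + 6 = 12 out of 23 bases
%GC = 12/23 × 100 = 52.17% ≈ 52%

52%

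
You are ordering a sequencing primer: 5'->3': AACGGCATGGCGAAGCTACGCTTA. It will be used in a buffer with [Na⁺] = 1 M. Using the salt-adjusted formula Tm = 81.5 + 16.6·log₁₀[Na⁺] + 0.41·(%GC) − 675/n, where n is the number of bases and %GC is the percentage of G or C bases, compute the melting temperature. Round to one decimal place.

Length n = 24. A=7, T=4, G=7, C=6
G+C = 13, so %GC = 13/24 × 100 = 54.167%
Salt term: 16.6 × (0) = 0
GC term: 0.41 × 54.167 = 22.208; length term: −675/24 = −28.125
Tm = 81.5 + (0) + 22.208 − 28.125 = 75.583 → 75.6°C

75.6°C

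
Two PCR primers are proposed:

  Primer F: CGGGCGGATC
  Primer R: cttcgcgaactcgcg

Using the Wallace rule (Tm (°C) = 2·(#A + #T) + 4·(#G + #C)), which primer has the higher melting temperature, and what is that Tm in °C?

Primer F: A+T=2, G+C=8 → Tm = 2(2)+4(8) = 36°C
Primer R: A+T=5, G+C=10 → Tm = 2(5)+4(10) = 50°C
36°C vs 50°C → primer R is higher.

Primer R, 50°C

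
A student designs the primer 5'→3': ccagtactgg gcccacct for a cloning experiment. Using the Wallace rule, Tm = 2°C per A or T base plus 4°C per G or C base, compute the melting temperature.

60°C

C=8, A=3, G=4, T=3
A+T = 6, G+C = 12
Tm = 4·12 + 2·6 = 48 + 12 = 60°C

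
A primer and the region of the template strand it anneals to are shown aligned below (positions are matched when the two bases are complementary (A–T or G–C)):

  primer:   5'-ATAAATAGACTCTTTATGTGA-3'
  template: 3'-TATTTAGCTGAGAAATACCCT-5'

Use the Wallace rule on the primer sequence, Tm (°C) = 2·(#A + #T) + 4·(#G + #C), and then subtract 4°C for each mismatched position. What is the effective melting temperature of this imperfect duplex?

Primer base counts: A=8, T=8, G=3, C=2 → A+T=16, G+C=5
Perfect-match Tm = 2(16) + 4(5) = 32 + 20 = 52°C
Mismatches (positions where the bases are not complementary): 2 (at positions 7, 19)
Effective Tm = 52 − 2×4 = 52 − 8 = 44°C

44°C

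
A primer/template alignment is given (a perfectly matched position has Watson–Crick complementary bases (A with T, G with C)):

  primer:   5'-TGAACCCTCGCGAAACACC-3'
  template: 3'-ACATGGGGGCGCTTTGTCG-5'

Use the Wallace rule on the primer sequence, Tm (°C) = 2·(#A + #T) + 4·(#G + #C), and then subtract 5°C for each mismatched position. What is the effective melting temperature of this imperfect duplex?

Primer base counts: A=6, T=2, G=3, C=8 → A+T=8, G+C=11
Perfect-match Tm = 2(8) + 4(11) = 16 + 44 = 60°C
Mismatches (positions where the bases are not complementary): 3 (at positions 3, 8, 18)
Effective Tm = 60 − 3×5 = 60 − 15 = 45°C

45°C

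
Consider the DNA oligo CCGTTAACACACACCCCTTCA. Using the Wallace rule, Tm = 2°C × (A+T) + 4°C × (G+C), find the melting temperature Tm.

64°C

Scanning the sequence gives G=1, T=4, A=6, C=10.
AT pairs contribute 10, GC pairs contribute 11.
Tm = 2×10 + 4×11 = 64°C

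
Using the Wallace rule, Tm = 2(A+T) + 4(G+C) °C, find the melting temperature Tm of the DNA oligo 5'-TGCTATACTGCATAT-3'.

40°C

Scanning the sequence gives C=3, G=2, T=6, A=4.
A+T = 10, G+C = 5
Tm = 2×10 + 4×5 = 40°C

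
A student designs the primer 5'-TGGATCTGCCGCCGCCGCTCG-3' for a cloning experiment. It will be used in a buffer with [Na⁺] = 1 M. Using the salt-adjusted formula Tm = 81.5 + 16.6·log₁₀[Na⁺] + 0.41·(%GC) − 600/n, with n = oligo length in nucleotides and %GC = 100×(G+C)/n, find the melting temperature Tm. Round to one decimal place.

Length n = 21. Base counts: T=4, A=1, C=9, G=7
G+C = 16, so %GC = 16/21 × 100 = 76.19%
Salt term: 16.6 × (0) = 0
GC term: 0.41 × 76.19 = 31.238; length term: −600/21 = −28.571
Tm = 81.5 + (0) + 31.238 − 28.571 = 84.167 → 84.2°C

84.2°C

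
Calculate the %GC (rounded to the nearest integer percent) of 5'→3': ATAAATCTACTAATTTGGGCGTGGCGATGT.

Scanning the sequence gives C=4, G=8, T=10, A=8.
G+C = 8 + 4 = 12 out of 30 bases
%GC = 12/30 × 100 = 40% ≈ 40%

40%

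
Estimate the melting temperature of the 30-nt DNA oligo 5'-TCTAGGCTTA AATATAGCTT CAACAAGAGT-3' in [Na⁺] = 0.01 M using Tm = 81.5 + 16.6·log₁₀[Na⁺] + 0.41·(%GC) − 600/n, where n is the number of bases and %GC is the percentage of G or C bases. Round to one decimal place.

42.0°C

Length n = 30. Scanning the sequence gives T=9, C=5, A=11, G=5.
G+C = 10, so %GC = 10/30 × 100 = 33.333%
Salt term: 16.6 × (-2) = -33.2
GC term: 0.41 × 33.333 = 13.667; length term: −600/30 = −20
Tm = 81.5 + (-33.2) + 13.667 − 20 = 41.967 → 42.0°C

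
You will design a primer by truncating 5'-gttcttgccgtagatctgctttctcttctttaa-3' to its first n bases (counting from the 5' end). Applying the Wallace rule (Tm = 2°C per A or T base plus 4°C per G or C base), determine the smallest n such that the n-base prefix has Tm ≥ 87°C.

n = 31

First 30 bases: GTTCTTGCCGTAGATCTGCTTTCTCTTCTT → Tm = 86°C (< 87°C)
First 31 bases: GTTCTTGCCGTAGATCTGCTTTCTCTTCTTT → Tm = 88°C (≥ 87°C)
Each additional base adds 2°C (A/T) or 4°C (G/C), so Tm is non-decreasing in n; n = 31 is the first length to reach 87°C.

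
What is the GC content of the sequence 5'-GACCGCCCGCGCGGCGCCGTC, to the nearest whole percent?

Base counts: T=1, G=8, C=11, A=1
G+C = 8 + 11 = 19 out of 21 bases
%GC = 19/21 × 100 = 90.48% ≈ 90%

90%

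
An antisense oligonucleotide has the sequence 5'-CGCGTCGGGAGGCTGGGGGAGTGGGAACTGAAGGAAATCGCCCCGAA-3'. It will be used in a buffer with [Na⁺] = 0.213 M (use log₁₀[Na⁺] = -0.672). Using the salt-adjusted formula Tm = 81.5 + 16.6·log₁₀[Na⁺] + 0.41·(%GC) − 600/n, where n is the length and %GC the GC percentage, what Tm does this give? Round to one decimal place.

Length n = 47. Base counts: A=11, G=21, T=5, C=10
G+C = 31, so %GC = 31/47 × 100 = 65.957%
Salt term: 16.6 × (-0.672) = -11.155
GC term: 0.41 × 65.957 = 27.042; length term: −600/47 = −12.766
Tm = 81.5 + (-11.155) + 27.042 − 12.766 = 84.621 → 84.6°C

84.6°C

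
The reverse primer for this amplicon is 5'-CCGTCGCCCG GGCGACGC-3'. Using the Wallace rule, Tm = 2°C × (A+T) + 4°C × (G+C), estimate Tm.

C=9, G=7, T=1, A=1
A+T = 2, G+C = 16
Tm = 2×2 + 4×16 = 68°C

68°C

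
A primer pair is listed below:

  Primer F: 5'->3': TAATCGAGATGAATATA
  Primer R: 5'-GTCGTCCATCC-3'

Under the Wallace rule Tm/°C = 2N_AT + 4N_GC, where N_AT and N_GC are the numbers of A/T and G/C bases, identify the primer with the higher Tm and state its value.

Primer F: A+T=13, G+C=4 → Tm = 2(13)+4(4) = 42°C
Primer R: A+T=4, G+C=7 → Tm = 2(4)+4(7) = 36°C
42°C vs 36°C → primer F is higher.

Primer F, 42°C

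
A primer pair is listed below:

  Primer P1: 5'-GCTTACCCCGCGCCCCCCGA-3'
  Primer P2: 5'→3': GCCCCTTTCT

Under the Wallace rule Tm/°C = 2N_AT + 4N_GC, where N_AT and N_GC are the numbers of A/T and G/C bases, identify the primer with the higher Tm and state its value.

Primer P1, 72°C

Primer P1: A+T=4, G+C=16 → Tm = 2(4)+4(16) = 72°C
Primer P2: A+T=4, G+C=6 → Tm = 2(4)+4(6) = 32°C
72°C vs 32°C → primer P1 is higher.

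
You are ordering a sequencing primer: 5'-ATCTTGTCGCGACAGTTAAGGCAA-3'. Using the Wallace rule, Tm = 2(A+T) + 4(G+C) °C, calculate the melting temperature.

Counting bases: C=5, G=6, T=6, A=7
A+T = 13, G+C = 11
Tm = 2(13) + 4(11) = 26 + 44 = 70°C

70°C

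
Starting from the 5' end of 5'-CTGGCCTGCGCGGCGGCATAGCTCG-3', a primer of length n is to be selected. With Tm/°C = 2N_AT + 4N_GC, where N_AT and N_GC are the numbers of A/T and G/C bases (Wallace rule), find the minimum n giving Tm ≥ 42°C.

First 11 bases: CTGGCCTGCGC → Tm = 40°C (< 42°C)
First 12 bases: CTGGCCTGCGCG → Tm = 44°C (≥ 42°C)
Each additional base adds 2°C (A/T) or 4°C (G/C), so Tm is non-decreasing in n; n = 12 is the first length to reach 42°C.

n = 12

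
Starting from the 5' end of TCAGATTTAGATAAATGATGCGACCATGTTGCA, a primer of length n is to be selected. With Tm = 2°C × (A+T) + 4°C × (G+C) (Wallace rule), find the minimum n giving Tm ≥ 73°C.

First 27 bases: TCAGATTTAGATAAATGATGCGACCAT → Tm = 72°C (< 73°C)
First 28 bases: TCAGATTTAGATAAATGATGCGACCATG → Tm = 76°C (≥ 73°C)
Each additional base adds 2°C (A/T) or 4°C (G/C), so Tm is non-decreasing in n; n = 28 is the first length to reach 73°C.

n = 28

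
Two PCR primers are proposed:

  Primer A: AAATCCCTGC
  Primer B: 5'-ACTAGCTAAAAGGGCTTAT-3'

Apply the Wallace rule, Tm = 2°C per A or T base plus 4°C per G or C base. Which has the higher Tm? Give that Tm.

Primer B, 52°C

Primer A: A+T=5, G+C=5 → Tm = 2(5)+4(5) = 30°C
Primer B: A+T=12, G+C=7 → Tm = 2(12)+4(7) = 52°C
30°C vs 52°C → primer B is higher.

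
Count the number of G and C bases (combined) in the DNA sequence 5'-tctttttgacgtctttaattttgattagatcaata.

T=18, G=4, A=9, C=4
Total G or C: 4 + 4 = 8

8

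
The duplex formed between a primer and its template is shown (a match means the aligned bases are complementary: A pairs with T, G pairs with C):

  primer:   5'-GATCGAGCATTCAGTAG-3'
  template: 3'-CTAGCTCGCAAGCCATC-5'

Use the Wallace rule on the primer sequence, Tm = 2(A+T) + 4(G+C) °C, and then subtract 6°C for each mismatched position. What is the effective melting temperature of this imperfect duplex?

38°C

Primer base counts: A=5, T=4, G=5, C=3 → A+T=9, G+C=8
Perfect-match Tm = 2(9) + 4(8) = 18 + 32 = 50°C
Mismatches (positions where the bases are not complementary): 2 (at positions 9, 13)
Effective Tm = 50 − 2×6 = 50 − 12 = 38°C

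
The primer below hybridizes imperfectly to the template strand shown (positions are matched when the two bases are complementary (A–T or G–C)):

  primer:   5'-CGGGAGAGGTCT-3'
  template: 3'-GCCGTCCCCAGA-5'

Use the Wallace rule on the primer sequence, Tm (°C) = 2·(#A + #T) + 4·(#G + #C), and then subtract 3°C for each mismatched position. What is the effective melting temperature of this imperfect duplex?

Primer base counts: A=2, T=2, G=6, C=2 → A+T=4, G+C=8
Perfect-match Tm = 2(4) + 4(8) = 8 + 32 = 40°C
Mismatches (positions where the bases are not complementary): 2 (at positions 4, 7)
Effective Tm = 40 − 2×3 = 40 − 6 = 34°C

34°C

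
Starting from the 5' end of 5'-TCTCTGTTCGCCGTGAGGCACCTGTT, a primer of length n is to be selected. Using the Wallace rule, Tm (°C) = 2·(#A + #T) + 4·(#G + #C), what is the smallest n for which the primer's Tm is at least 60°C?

First 18 bases: TCTCTGTTCGCCGTGAGG → Tm = 58°C (< 60°C)
First 19 bases: TCTCTGTTCGCCGTGAGGC → Tm = 62°C (≥ 60°C)
Since every base adds ≥2°C, Tm only increases with n, so the threshold is first crossed at n = 19.

n = 19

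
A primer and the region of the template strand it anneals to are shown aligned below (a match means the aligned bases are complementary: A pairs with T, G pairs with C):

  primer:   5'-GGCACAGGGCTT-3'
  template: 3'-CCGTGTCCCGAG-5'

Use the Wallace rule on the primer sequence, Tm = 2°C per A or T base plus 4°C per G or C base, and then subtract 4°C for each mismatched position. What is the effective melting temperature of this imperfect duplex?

Primer base counts: A=2, T=2, G=5, C=3 → A+T=4, G+C=8
Perfect-match Tm = 2(4) + 4(8) = 8 + 32 = 40°C
Mismatches (positions where the bases are not complementary): 1 (at position 12)
Effective Tm = 40 − 1×4 = 40 − 4 = 36°C

36°C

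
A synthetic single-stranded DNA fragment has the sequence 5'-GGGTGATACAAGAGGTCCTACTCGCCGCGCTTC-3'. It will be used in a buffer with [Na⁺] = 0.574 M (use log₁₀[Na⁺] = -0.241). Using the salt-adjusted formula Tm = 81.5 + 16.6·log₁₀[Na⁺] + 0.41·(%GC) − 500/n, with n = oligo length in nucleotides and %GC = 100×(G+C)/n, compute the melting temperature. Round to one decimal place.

Length n = 33. Scanning the sequence gives C=10, A=6, G=10, T=7.
G+C = 20, so %GC = 20/33 × 100 = 60.606%
Salt term: 16.6 × (-0.241) = -4.001
GC term: 0.41 × 60.606 = 24.848; length term: −500/33 = −15.152
Tm = 81.5 + (-4.001) + 24.848 − 15.152 = 87.195 → 87.2°C

87.2°C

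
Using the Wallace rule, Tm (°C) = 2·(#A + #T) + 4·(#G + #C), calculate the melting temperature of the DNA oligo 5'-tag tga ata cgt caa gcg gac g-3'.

G=7, C=4, A=7, T=4
AT pairs contribute 11, GC pairs contribute 11.
Tm = 4·11 + 2·11 = 44 + 22 = 66°C

66°C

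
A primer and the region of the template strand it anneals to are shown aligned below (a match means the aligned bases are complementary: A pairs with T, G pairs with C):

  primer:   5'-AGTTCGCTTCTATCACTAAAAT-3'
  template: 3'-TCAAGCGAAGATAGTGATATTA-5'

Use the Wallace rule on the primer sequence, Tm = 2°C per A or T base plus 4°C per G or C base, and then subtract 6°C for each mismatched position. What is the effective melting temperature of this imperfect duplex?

Primer base counts: A=7, T=8, G=2, C=5 → A+T=15, G+C=7
Perfect-match Tm = 2(15) + 4(7) = 30 + 28 = 58°C
Mismatches (positions where the bases are not complementary): 1 (at position 19)
Effective Tm = 58 − 1×6 = 58 − 6 = 52°C

52°C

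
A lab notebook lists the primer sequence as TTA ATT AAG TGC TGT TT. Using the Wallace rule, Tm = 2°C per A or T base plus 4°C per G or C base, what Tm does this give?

Scanning the sequence gives C=1, G=3, A=4, T=9.
A+T = 13, G+C = 4
Tm = 2×13 + 4×4 = 42°C

42°C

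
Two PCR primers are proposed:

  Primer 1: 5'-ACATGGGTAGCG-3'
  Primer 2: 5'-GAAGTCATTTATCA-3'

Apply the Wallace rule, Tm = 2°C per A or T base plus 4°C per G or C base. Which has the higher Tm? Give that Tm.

Primer 1: A+T=5, G+C=7 → Tm = 2(5)+4(7) = 38°C
Primer 2: A+T=10, G+C=4 → Tm = 2(10)+4(4) = 36°C
38°C vs 36°C → primer 1 is higher.

Primer 1, 38°C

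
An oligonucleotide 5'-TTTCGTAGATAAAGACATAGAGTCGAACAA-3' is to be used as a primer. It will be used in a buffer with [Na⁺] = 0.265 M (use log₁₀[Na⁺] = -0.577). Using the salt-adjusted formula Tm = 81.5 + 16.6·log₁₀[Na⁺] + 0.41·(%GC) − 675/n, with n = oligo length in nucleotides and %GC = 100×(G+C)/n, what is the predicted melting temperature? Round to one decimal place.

63.1°C

Length n = 30. Base counts: T=7, G=6, A=13, C=4
G+C = 10, so %GC = 10/30 × 100 = 33.333%
Salt term: 16.6 × (-0.577) = -9.578
GC term: 0.41 × 33.333 = 13.667; length term: −675/30 = −22.5
Tm = 81.5 + (-9.578) + 13.667 − 22.5 = 63.089 → 63.1°C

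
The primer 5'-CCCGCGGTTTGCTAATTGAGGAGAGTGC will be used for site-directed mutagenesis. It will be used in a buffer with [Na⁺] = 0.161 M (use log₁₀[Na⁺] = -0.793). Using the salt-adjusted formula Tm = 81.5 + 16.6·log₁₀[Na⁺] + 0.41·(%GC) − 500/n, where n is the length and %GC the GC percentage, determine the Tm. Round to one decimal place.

Length n = 28. Counting bases: A=5, C=6, G=10, T=7
G+C = 16, so %GC = 16/28 × 100 = 57.143%
Salt term: 16.6 × (-0.793) = -13.164
GC term: 0.41 × 57.143 = 23.429; length term: −500/28 = −17.857
Tm = 81.5 + (-13.164) + 23.429 − 17.857 = 73.908 → 73.9°C

73.9°C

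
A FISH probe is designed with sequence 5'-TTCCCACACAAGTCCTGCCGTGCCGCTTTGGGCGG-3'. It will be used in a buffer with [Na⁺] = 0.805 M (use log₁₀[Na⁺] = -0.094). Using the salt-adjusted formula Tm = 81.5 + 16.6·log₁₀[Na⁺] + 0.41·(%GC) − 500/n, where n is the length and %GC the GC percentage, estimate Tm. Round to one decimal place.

Length n = 35. Counting bases: C=13, A=4, G=10, T=8
G+C = 23, so %GC = 23/35 × 100 = 65.714%
Salt term: 16.6 × (-0.094) = -1.56
GC term: 0.41 × 65.714 = 26.943; length term: −500/35 = −14.286
Tm = 81.5 + (-1.56) + 26.943 − 14.286 = 92.597 → 92.6°C

92.6°C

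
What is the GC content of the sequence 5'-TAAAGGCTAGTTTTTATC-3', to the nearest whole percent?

Counting bases: T=8, A=5, C=2, G=3
G+C = 3 + 2 = 5 out of 18 bases
%GC = 5/18 × 100 = 27.78% ≈ 28%

28%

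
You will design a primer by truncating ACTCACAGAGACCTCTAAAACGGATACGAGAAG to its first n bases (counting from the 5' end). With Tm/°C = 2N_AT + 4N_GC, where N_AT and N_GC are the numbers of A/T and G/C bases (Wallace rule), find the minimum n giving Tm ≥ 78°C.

n = 27

First 26 bases: ACTCACAGAGACCTCTAAAACGGATA → Tm = 74°C (< 78°C)
First 27 bases: ACTCACAGAGACCTCTAAAACGGATAC → Tm = 78°C (≥ 78°C)
Each additional base adds 2°C (A/T) or 4°C (G/C), so Tm is non-decreasing in n; n = 27 is the first length to reach 78°C.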